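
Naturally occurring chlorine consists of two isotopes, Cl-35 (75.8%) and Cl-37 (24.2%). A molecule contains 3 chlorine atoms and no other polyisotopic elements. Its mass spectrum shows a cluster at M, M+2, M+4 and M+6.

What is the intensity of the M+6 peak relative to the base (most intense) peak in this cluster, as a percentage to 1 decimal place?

Binomial terms of (0.758 + 0.242)^3: M 0.4355, M+2 0.4171, M+4 0.1332, M+6 0.0142 → M is the base peak.
P(M) = C(3,0) × 0.758^3 × 0.242^0 = 1 × 0.43551951 × 1.0000 = 0.435520 (base)
P(M+6) = C(3,3) × 0.758^0 × 0.242^3 = 1 × 1.0000 × 0.01417249 = 0.014172
Relative intensity = 0.014172 / 0.435520 × 100 = 3.3

3.3%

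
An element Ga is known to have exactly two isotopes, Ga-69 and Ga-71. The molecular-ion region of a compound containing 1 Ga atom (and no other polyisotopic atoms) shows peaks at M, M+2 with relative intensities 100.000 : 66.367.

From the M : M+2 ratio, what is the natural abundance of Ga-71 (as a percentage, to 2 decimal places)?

Write p for the Ga-69 fraction. I(M+2)/I(M) = [C(1,1)·p^0·(1−p)] / p^1 = 1·(1−p)/p = 66.367/100.000 = 0.6637
(1−p)/p = 0.6637/1 = 0.6637  ⇒  p = 1/(1 + 0.6637) = 0.6011
Ga-69: 60.11%, Ga-71: 39.89%.

39.89%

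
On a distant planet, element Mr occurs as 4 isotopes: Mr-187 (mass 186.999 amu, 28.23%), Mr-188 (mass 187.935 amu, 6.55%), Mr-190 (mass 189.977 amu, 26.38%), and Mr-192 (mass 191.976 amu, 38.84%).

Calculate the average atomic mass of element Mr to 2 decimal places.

Ar = Σ fᵢ·mᵢ = 0.2823 × 186.999 + 0.0655 × 187.935 + 0.2638 × 189.977 + 0.3884 × 191.976
= 52.7898 + 12.3097 + 50.1159 + 74.5635 = 189.7789 amu

189.78 amu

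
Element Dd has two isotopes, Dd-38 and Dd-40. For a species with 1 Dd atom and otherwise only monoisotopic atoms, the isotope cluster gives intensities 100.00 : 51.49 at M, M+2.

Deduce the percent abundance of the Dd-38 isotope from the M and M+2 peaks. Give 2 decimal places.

66.01%

If p is the fraction of Dd that is Dd-38, then I(M+2)/I(M) = [C(1,1)·p^0·(1−p)] / p^1 = 1·(1−p)/p = 51.49/100.00 = 0.5149
(1−p)/p = 0.5149/1 = 0.5149  ⇒  p = 1/(1 + 0.5149) = 0.6601
Dd-38: 66.01%, Dd-40: 33.99%.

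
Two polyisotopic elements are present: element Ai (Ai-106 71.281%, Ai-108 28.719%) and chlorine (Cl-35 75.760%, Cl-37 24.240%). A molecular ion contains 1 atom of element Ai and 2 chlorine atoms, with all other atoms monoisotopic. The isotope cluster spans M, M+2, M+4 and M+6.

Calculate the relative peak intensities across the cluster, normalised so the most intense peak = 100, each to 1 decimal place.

95.9 : 100.0 : 34.5 : 4.0

Element Ai pattern (n=1): 0.71281 : 0.28719
Chlorine pattern (n=2): 0.57395776 : 0.36728448 : 0.05875776
Convolve the two distributions (both contribute in 2-u steps):
  M: 0.71281×0.57395776 = 0.409123
  M+2: 0.71281×0.36728448 + 0.28719×0.57395776 = 0.426639
  M+4: 0.71281×0.05875776 + 0.28719×0.36728448 = 0.147364
  M+6: 0.28719×0.05875776 = 0.016875
Scale to base peak (0.426639) = 100: 95.9 : 100.0 : 34.5 : 4.0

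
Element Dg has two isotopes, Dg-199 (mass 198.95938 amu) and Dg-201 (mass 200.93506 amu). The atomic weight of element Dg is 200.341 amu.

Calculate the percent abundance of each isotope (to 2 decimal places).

Dg-199: 30.07%, Dg-201: 69.93%

Writing the weighted mean with unknown fraction x of Dg-199:
198.95938·x + 200.93506·(1 − x) = 200.341
(198.95938 − 200.93506)·x = 200.341 − 200.93506
x = -0.59406 / -1.97568 = 0.30069 → 30.07% Dg-199, 69.93% Dg-201.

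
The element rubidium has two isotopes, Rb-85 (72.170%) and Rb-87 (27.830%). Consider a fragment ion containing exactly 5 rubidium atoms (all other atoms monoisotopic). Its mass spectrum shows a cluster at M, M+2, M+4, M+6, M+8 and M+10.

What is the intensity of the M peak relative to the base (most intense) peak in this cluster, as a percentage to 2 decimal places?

Binomial terms of (0.72170 + 0.27830)^5: M 0.1958, M+2 0.3775, M+4 0.2911, M+6 0.1123, M+8 0.0216, M+10 0.0017 → M+2 is the base peak.
P(M+2) = C(5,1) × 0.72170^4 × 0.27830^1 = 5 × 0.27128565 × 0.2783 = 0.377494 (base)
P(M) = C(5,0) × 0.72170^5 × 0.27830^0 = 1 × 0.19578685 × 1.0000 = 0.195787
Relative intensity = 0.195787 / 0.377494 × 100 = 51.86

51.86%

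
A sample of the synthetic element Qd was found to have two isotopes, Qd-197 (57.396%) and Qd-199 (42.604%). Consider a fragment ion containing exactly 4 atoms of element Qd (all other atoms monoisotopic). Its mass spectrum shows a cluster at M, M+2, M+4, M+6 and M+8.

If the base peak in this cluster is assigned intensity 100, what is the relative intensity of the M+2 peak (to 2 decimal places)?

89.81

(0.57396 + 0.42604)^4 gives M 0.1085, M+2 0.3222, M+4 0.3588, M+6 0.1775, M+8 0.0329; the largest is M+4.
P(M+4) = C(4,2) × 0.57396^2 × 0.42604^2 = 6 × 0.32943008 × 0.18151008 = 0.358769 (base)
P(M+2) = C(4,1) × 0.57396^3 × 0.42604^1 = 4 × 0.18907969 × 0.42604 = 0.322222
Relative intensity = 0.322222 / 0.358769 × 100 = 89.81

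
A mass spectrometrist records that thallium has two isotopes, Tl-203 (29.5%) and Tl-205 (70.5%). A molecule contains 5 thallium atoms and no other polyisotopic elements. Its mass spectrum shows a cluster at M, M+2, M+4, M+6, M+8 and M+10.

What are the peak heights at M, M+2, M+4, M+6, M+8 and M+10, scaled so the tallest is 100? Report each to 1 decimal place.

0.6 : 7.3 : 35.0 : 83.7 : 100.0 : 47.8

Expanding (0.295 + 0.705)^5:
P(M) = 0.295^5 = 0.002234
P(M+2) = 5 × 0.295^4 × 0.705^1 = 0.026696
P(M+4) = 10 × 0.295^3 × 0.705^2 = 0.127598
P(M+6) = 10 × 0.295^2 × 0.705^3 = 0.304938
P(M+8) = 5 × 0.295^1 × 0.705^4 = 0.364375
P(M+10) = 0.705^5 = 0.174159
The M+8 peak is largest (0.364375); scaling to 100 gives 0.6 : 7.3 : 35.0 : 83.7 : 100.0 : 47.8.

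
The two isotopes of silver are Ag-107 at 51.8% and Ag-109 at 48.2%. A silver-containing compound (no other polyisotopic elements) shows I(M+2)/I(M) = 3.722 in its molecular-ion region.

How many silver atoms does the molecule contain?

4

For n independent Ag atoms, I(M+2)/I(M) = n · (abundance Ag-109) / (abundance Ag-107) = n · 0.482/0.518.
n = 3.722 × 0.518/0.482 = 4.00 ≈ 4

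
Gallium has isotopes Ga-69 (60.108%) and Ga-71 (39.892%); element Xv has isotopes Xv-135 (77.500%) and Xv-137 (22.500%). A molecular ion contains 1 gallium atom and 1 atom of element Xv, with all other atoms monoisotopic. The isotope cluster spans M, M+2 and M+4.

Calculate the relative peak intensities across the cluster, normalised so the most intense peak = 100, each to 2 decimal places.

Gallium pattern (n=1): 0.60108 : 0.39892
Element Xv pattern (n=1): 0.7750 : 0.2250
Convolve the two distributions (both contribute in 2-u steps):
  M: 0.60108×0.7750 = 0.465837
  M+2: 0.60108×0.2250 + 0.39892×0.7750 = 0.444406
  M+4: 0.39892×0.2250 = 0.089757
Scale to base peak (0.465837) = 100: 100.00 : 95.40 : 19.27

100.00 : 95.40 : 19.27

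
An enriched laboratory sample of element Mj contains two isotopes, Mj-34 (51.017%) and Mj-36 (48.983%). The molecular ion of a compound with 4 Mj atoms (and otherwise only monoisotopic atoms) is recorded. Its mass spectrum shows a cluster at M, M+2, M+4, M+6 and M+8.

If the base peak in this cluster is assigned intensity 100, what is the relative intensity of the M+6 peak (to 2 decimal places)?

64.01

Term probabilities: M 0.0677, M+2 0.2602, M+4 0.3747, M+6 0.2398, M+8 0.0576. Base peak = M+4.
P(M+4) = C(4,2) × 0.51017^2 × 0.48983^2 = 6 × 0.26027343 × 0.23993343 = 0.374690 (base)
P(M+6) = C(4,3) × 0.51017^1 × 0.48983^3 = 4 × 0.51017 × 0.11752659 = 0.239834
Relative intensity = 0.239834 / 0.374690 × 100 = 64.01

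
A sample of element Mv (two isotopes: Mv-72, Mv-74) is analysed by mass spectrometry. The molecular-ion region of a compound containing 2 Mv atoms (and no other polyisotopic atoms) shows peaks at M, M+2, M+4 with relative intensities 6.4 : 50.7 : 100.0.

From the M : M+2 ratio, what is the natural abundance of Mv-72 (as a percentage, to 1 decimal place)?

20.2%

Let p = fractional abundance of Mv-72. I(M+2)/I(M) = [C(2,1)·p^1·(1−p)] / p^2 = 2·(1−p)/p = 50.7/6.4 = 7.9219
(1−p)/p = 7.9219/2 = 3.9609  ⇒  p = 1/(1 + 3.9609) = 0.2016
Mv-72: 20.2%, Mv-74: 79.8%.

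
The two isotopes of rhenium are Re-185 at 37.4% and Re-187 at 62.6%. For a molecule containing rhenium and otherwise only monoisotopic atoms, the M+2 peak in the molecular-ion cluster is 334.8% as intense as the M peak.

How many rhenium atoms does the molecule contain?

2

The M+2/M ratio from n Re atoms is n · q/p = n · 0.626/0.374.
n = 3.348 × 0.374/0.626 = 2.00 ≈ 2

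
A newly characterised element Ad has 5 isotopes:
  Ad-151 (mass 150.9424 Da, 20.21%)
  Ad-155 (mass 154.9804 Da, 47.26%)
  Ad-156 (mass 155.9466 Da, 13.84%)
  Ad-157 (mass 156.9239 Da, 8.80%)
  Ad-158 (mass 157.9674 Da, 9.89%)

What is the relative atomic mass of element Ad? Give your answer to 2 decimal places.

154.76 Da

The abundance-weighted mean is 0.2021 × 150.9424 + 0.4726 × 154.9804 + 0.1384 × 155.9466 + 0.0880 × 156.9239 + 0.0989 × 157.9674
= 30.50546 + 73.24374 + 21.58301 + 13.80930 + 15.62298 = 154.76449 Da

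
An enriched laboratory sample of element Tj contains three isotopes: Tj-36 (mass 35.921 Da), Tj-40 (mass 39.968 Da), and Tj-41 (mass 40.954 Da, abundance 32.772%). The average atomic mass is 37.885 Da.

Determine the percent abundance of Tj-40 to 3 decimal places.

The remaining 67.228% is split between Tj-36 (fraction x) and Tj-40 (fraction 0.67228 − x).
Substituting: 35.921x + 39.968(0.67228 − x) = 24.46355512
(35.921 − 39.968)x = -2.40613192  ⇒  x = 0.59455, y = 0.07773
Tj-36: 59.455%, Tj-40: 7.773%.

7.773%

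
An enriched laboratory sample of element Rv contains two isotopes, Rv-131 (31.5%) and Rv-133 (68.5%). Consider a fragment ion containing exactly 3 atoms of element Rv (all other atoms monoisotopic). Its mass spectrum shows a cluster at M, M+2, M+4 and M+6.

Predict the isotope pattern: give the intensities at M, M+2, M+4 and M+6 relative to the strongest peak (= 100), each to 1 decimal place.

7.0 : 46.0 : 100.0 : 72.5

The 3 Rv atoms are independent, so intensities follow the terms of (0.315 + 0.685)^3.
P(M) = 0.315^3 = 0.031256
P(M+2) = 3 × 0.315^2 × 0.685^1 = 0.203907
P(M+4) = 3 × 0.315^1 × 0.685^2 = 0.443418
P(M+6) = 0.685^3 = 0.321419
The M+4 peak is largest (0.443418); scaling to 100 gives 7.0 : 46.0 : 100.0 : 72.5.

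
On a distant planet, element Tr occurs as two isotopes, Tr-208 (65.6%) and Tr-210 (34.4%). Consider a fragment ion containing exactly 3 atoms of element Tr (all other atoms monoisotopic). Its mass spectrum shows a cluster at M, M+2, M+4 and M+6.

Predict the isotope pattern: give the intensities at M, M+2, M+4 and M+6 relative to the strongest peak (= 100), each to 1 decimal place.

The 3 Tr atoms are independent, so intensities follow the terms of (0.656 + 0.344)^3.
P(M) = 0.656^3 = 0.282300
P(M+2) = 3 × 0.656^2 × 0.344^1 = 0.444107
P(M+4) = 3 × 0.656^1 × 0.344^2 = 0.232885
P(M+6) = 0.344^3 = 0.040708
The M+2 peak is largest (0.444107); scaling to 100 gives 63.6 : 100.0 : 52.4 : 9.2.

63.6 : 100.0 : 52.4 : 9.2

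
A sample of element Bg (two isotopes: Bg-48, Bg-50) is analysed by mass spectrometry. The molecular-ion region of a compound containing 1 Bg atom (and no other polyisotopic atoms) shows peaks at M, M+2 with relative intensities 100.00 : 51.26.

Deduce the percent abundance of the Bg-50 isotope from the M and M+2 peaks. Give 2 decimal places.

33.89%

Write p for the Bg-48 fraction. I(M+2)/I(M) = [C(1,1)·p^0·(1−p)] / p^1 = 1·(1−p)/p = 51.26/100.00 = 0.5126
(1−p)/p = 0.5126/1 = 0.5126  ⇒  p = 1/(1 + 0.5126) = 0.6611
Bg-48: 66.11%, Bg-50: 33.89%.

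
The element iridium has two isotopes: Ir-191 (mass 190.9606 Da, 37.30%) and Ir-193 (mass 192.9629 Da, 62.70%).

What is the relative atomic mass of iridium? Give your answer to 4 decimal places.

192.2160 Da

The abundance-weighted mean is 0.3730 × 190.9606 + 0.6270 × 192.9629
= 71.22830 + 120.98774 = 192.21604 Da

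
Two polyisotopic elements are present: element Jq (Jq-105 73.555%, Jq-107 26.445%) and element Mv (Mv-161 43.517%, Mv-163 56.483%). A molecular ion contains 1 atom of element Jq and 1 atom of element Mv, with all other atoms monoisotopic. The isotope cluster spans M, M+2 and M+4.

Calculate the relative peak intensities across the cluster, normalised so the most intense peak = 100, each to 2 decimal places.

Element Jq pattern (n=1): 0.73555 : 0.26445
Element Mv pattern (n=1): 0.43517 : 0.56483
Convolve the two distributions (both contribute in 2-u steps):
  M: 0.73555×0.43517 = 0.320089
  M+2: 0.73555×0.56483 + 0.26445×0.43517 = 0.530541
  M+4: 0.26445×0.56483 = 0.149369
Scale to base peak (0.530541) = 100: 60.33 : 100.00 : 28.15

60.33 : 100.00 : 28.15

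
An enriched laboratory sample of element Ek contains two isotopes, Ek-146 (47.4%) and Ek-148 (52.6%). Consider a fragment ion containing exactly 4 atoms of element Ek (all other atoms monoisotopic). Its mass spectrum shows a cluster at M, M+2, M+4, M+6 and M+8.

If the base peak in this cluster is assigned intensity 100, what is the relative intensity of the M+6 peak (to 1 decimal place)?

Binomial terms of (0.474 + 0.526)^4: M 0.0505, M+2 0.2241, M+4 0.3730, M+6 0.2759, M+8 0.0765 → M+4 is the base peak.
P(M+4) = C(4,2) × 0.474^2 × 0.526^2 = 6 × 0.224676 × 0.276676 = 0.372975 (base)
P(M+6) = C(4,3) × 0.474^1 × 0.526^3 = 4 × 0.4740 × 0.14553158 = 0.275928
Relative intensity = 0.275928 / 0.372975 × 100 = 74.0

74.0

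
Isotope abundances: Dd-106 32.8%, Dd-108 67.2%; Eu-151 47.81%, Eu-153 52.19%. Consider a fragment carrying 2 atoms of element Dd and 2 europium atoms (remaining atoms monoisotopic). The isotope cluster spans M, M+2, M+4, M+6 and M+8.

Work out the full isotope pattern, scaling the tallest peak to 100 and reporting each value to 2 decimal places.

6.98 : 43.81 : 100.00 : 97.99 : 34.89

Element Dd pattern (n=2): 0.107584 : 0.440832 : 0.451584
Europium pattern (n=2): 0.22857961 : 0.49904078 : 0.27237961
Convolve the two distributions (both contribute in 2-u steps):
  M: 0.107584×0.22857961 = 0.024592
  M+2: 0.107584×0.49904078 + 0.440832×0.22857961 = 0.154454
  M+4: 0.107584×0.27237961 + 0.440832×0.49904078 + 0.451584×0.22857961 = 0.352520
  M+6: 0.440832×0.27237961 + 0.451584×0.49904078 = 0.345432
  M+8: 0.451584×0.27237961 = 0.123002
Scale to base peak (0.352520) = 100: 6.98 : 43.81 : 100.00 : 97.99 : 34.89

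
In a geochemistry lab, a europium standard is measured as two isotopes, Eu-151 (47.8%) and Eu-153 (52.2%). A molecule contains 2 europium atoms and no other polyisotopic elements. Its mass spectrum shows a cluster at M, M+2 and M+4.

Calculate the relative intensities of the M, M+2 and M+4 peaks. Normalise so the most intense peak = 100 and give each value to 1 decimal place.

Each Eu atom is independently Eu-151 (p = 0.478) or Eu-153 (q = 0.522); the cluster is the binomial expansion (p + q)^2.
P(M) = 0.478^2 = 0.228484
P(M+2) = 2 × 0.478^1 × 0.522^1 = 0.499032
P(M+4) = 0.522^2 = 0.272484
The M+2 peak is largest (0.499032); scaling to 100 gives 45.8 : 100.0 : 54.6.

45.8 : 100.0 : 54.6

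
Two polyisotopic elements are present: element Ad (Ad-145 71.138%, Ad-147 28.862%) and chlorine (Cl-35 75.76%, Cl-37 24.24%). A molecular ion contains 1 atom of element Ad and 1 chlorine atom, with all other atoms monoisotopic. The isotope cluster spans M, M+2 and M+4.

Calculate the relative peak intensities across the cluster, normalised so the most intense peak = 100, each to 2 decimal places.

Element Ad pattern (n=1): 0.71138 : 0.28862
Chlorine pattern (n=1): 0.7576 : 0.2424
Convolve the two distributions (both contribute in 2-u steps):
  M: 0.71138×0.7576 = 0.538941
  M+2: 0.71138×0.2424 + 0.28862×0.7576 = 0.391097
  M+4: 0.28862×0.2424 = 0.069961
Scale to base peak (0.538941) = 100: 100.00 : 72.57 : 12.98

100.00 : 72.57 : 12.98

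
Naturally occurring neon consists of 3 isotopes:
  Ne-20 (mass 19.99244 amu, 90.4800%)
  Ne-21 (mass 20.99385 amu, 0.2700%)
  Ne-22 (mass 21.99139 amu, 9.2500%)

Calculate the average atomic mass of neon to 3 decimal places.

Average mass = Σ (abundance × isotope mass) = 0.904800 × 19.99244 + 0.002700 × 20.99385 + 0.092500 × 21.99139
= 18.089160 + 0.056683 + 2.034204 = 20.180047 amu

20.180 amu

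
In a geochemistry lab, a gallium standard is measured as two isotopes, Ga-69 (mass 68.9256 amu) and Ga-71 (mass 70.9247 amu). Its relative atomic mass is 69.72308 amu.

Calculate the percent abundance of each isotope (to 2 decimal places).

With x = fraction of Ga-69 (so Ga-71 is 1 − x):
68.9256·x + 70.9247·(1 − x) = 69.72308
(68.9256 − 70.9247)·x = 69.72308 − 70.9247
x = -1.20162 / -1.9991 = 0.60108 → 60.11% Ga-69, 39.89% Ga-71.

Ga-69: 60.11%, Ga-71: 39.89%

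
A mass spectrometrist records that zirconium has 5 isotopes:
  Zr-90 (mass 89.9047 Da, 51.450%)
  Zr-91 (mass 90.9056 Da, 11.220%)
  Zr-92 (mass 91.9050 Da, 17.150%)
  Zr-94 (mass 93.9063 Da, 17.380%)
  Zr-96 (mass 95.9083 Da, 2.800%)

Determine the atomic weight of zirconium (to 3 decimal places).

The abundance-weighted mean is 0.51450 × 89.9047 + 0.11220 × 90.9056 + 0.17150 × 91.9050 + 0.17380 × 93.9063 + 0.02800 × 95.9083
= 46.25597 + 10.19961 + 15.76171 + 16.32091 + 2.68543 = 91.22363 Da

91.224 Da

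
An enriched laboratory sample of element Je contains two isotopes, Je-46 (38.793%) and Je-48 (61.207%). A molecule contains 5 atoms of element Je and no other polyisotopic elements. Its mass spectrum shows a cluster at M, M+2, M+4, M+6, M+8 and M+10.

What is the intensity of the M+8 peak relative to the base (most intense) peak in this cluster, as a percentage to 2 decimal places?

Term probabilities: M 0.0088, M+2 0.0693, M+4 0.2187, M+6 0.3451, M+8 0.2722, M+10 0.0859. Base peak = M+6.
P(M+6) = C(5,3) × 0.38793^2 × 0.61207^3 = 10 × 0.15048968 × 0.22929959 = 0.345072 (base)
P(M+8) = C(5,4) × 0.38793^1 × 0.61207^4 = 5 × 0.38793 × 0.1403474 = 0.272225
Relative intensity = 0.272225 / 0.345072 × 100 = 78.89

78.89%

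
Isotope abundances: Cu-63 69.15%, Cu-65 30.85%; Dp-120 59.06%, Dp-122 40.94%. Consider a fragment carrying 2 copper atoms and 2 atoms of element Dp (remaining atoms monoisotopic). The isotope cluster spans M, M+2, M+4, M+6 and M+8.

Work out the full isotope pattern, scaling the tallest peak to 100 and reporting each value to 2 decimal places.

43.89 : 100.00 : 84.11 : 30.93 : 4.20

Copper pattern (n=2): 0.47817225 : 0.4266555 : 0.09517225
Element Dp pattern (n=2): 0.34880836 : 0.48358328 : 0.16760836
Convolve the two distributions (both contribute in 2-u steps):
  M: 0.47817225×0.34880836 = 0.166790
  M+2: 0.47817225×0.48358328 + 0.4266555×0.34880836 = 0.380057
  M+4: 0.47817225×0.16760836 + 0.4266555×0.48358328 + 0.09517225×0.34880836 = 0.319666
  M+6: 0.4266555×0.16760836 + 0.09517225×0.48358328 = 0.117535
  M+8: 0.09517225×0.16760836 = 0.015952
Scale to base peak (0.380057) = 100: 43.89 : 100.00 : 84.11 : 30.93 : 4.20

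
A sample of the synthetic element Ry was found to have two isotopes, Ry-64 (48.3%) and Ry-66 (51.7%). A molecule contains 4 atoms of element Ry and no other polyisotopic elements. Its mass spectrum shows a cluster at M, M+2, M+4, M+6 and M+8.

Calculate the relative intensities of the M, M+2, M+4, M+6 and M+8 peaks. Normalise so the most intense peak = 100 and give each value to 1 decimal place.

14.5 : 62.3 : 100.0 : 71.4 : 19.1

Expanding (0.483 + 0.517)^4:
P(M) = 0.483^4 = 0.054424
P(M+2) = 4 × 0.483^3 × 0.517^1 = 0.233019
P(M+4) = 6 × 0.483^2 × 0.517^2 = 0.374134
P(M+6) = 4 × 0.483^1 × 0.517^3 = 0.266980
P(M+8) = 0.517^4 = 0.071443
The M+4 peak is largest (0.374134); scaling to 100 gives 14.5 : 62.3 : 100.0 : 71.4 : 19.1.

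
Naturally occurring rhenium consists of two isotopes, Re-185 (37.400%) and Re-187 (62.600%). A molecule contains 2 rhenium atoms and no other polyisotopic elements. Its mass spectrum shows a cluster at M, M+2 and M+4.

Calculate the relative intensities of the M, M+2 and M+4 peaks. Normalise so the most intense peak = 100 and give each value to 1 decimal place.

29.9 : 100.0 : 83.7

Each Re atom is independently Re-185 (p = 0.37400) or Re-187 (q = 0.62600); the cluster is the binomial expansion (p + q)^2.
P(M) = 0.37400^2 = 0.139876
P(M+2) = 2 × 0.37400^1 × 0.62600^1 = 0.468248
P(M+4) = 0.62600^2 = 0.391876
The M+2 peak is largest (0.468248); scaling to 100 gives 29.9 : 100.0 : 83.7.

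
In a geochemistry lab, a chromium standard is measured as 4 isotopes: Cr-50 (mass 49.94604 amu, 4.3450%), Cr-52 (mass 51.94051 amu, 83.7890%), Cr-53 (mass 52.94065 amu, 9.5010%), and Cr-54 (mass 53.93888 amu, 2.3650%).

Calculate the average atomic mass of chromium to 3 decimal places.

Weight each isotope mass by its fractional abundance: 0.043450 × 49.94604 + 0.837890 × 51.94051 + 0.095010 × 52.94065 + 0.023650 × 53.93888
= 2.170155 + 43.520434 + 5.029891 + 1.275655 = 51.996135 amu

51.996 amu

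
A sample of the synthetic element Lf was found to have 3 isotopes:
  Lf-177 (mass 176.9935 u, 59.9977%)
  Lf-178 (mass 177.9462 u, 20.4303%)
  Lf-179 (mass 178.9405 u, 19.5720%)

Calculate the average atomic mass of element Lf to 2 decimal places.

177.57 u

The abundance-weighted mean is 0.599977 × 176.9935 + 0.204303 × 177.9462 + 0.195720 × 178.9405
= 106.19203 + 36.35494 + 35.02223 = 177.56920 u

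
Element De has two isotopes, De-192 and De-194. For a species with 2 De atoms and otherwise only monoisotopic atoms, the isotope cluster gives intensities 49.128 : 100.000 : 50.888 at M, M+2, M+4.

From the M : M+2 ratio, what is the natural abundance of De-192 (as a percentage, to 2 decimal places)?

Write p for the De-192 fraction. I(M+2)/I(M) = [C(2,1)·p^1·(1−p)] / p^2 = 2·(1−p)/p = 100.000/49.128 = 2.0355
(1−p)/p = 2.0355/2 = 1.0177  ⇒  p = 1/(1 + 1.0177) = 0.4956
De-192: 49.56%, De-194: 50.44%.

49.56%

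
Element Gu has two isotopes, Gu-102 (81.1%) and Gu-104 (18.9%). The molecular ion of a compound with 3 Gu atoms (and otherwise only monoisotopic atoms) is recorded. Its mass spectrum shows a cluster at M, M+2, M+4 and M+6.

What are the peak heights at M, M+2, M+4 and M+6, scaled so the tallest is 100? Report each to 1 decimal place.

Expanding (0.811 + 0.189)^3:
P(M) = 0.811^3 = 0.533412
P(M+2) = 3 × 0.811^2 × 0.189^1 = 0.372928
P(M+4) = 3 × 0.811^1 × 0.189^2 = 0.086909
P(M+6) = 0.189^3 = 0.006751
The M peak is largest (0.533412); scaling to 100 gives 100.0 : 69.9 : 16.3 : 1.3.

100.0 : 69.9 : 16.3 : 1.3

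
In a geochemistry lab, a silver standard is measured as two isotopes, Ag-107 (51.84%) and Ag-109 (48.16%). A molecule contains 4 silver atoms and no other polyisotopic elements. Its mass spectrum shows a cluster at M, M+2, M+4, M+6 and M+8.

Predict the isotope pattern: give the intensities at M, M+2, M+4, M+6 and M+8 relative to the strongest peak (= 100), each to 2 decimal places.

19.31 : 71.76 : 100.00 : 61.93 : 14.38

Each Ag atom is independently Ag-107 (p = 0.5184) or Ag-109 (q = 0.4816); the cluster is the binomial expansion (p + q)^4.
P(M) = 0.5184^4 = 0.072220
P(M+2) = 4 × 0.5184^3 × 0.4816^1 = 0.268375
P(M+4) = 6 × 0.5184^2 × 0.4816^2 = 0.373985
P(M+6) = 4 × 0.5184^1 × 0.4816^3 = 0.231624
P(M+8) = 0.4816^4 = 0.053795
The M+4 peak is largest (0.373985); scaling to 100 gives 19.31 : 71.76 : 100.00 : 61.93 : 14.38.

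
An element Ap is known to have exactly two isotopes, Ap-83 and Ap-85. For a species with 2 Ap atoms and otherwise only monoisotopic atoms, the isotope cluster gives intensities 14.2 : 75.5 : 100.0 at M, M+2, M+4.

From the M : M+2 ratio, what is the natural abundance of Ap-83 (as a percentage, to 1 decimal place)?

Write p for the Ap-83 fraction. I(M+2)/I(M) = [C(2,1)·p^1·(1−p)] / p^2 = 2·(1−p)/p = 75.5/14.2 = 5.3169
(1−p)/p = 5.3169/2 = 2.6585  ⇒  p = 1/(1 + 2.6585) = 0.2733
Ap-83: 27.3%, Ap-85: 72.7%.

27.3%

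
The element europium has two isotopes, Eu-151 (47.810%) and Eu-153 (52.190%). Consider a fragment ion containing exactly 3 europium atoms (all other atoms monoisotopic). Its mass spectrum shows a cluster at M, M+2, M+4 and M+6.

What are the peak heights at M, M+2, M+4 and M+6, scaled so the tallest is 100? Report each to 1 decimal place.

28.0 : 91.6 : 100.0 : 36.4

Expanding (0.47810 + 0.52190)^3:
P(M) = 0.47810^3 = 0.109284
P(M+2) = 3 × 0.47810^2 × 0.52190^1 = 0.357887
P(M+4) = 3 × 0.47810^1 × 0.52190^2 = 0.390674
P(M+6) = 0.52190^3 = 0.142155
The M+4 peak is largest (0.390674); scaling to 100 gives 28.0 : 91.6 : 100.0 : 36.4.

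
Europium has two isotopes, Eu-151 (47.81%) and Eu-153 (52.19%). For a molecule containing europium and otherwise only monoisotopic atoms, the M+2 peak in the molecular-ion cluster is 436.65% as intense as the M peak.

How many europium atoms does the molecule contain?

For n independent Eu atoms, I(M+2)/I(M) = n · (abundance Eu-153) / (abundance Eu-151) = n · 0.5219/0.4781.
n = 4.3665 × 0.4781/0.5219 = 4.00 ≈ 4

4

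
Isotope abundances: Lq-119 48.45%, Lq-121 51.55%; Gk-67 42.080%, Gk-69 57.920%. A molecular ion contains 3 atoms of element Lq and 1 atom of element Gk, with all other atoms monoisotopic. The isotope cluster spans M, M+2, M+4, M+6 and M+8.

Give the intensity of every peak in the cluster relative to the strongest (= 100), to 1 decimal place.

12.8 : 58.6 : 100.0 : 75.5 : 21.3

Element Lq pattern (n=3): 0.11373165 : 0.3630258 : 0.38625345 : 0.1369891
Element Gk pattern (n=1): 0.4208 : 0.5792
Convolve the two distributions (both contribute in 2-u steps):
  M: 0.11373165×0.4208 = 0.047858
  M+2: 0.11373165×0.5792 + 0.3630258×0.4208 = 0.218635
  M+4: 0.3630258×0.5792 + 0.38625345×0.4208 = 0.372800
  M+6: 0.38625345×0.5792 + 0.1369891×0.4208 = 0.281363
  M+8: 0.1369891×0.5792 = 0.079344
Scale to base peak (0.372800) = 100: 12.8 : 58.6 : 100.0 : 75.5 : 21.3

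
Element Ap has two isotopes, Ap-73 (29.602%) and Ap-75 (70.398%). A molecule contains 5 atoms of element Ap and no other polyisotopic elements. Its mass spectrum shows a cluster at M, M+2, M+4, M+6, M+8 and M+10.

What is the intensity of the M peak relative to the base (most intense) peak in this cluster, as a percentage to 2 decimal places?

(0.29602 + 0.70398)^5 gives M 0.0023, M+2 0.0270, M+4 0.1286, M+6 0.3057, M+8 0.3635, M+10 0.1729; the largest is M+8.
P(M+8) = C(5,4) × 0.29602^1 × 0.70398^4 = 5 × 0.29602 × 0.24560731 = 0.363523 (base)
P(M) = C(5,0) × 0.29602^5 × 0.70398^0 = 1 × 0.00227303 × 1.0000 = 0.002273
Relative intensity = 0.002273 / 0.363523 × 100 = 0.63

0.63%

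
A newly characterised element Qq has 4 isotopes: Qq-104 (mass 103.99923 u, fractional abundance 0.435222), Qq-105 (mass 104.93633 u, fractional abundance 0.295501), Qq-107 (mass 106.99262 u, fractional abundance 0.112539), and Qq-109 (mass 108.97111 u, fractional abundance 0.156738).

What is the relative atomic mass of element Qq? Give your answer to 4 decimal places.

105.3923 u

Ar = Σ fᵢ·mᵢ = 0.435222 × 103.99923 + 0.295501 × 104.93633 + 0.112539 × 106.99262 + 0.156738 × 108.97111
= 45.262753 + 31.008790 + 12.040842 + 17.079914 = 105.392299 u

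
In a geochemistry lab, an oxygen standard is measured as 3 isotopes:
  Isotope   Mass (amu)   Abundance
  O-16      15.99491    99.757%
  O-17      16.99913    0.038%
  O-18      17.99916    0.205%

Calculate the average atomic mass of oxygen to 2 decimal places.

Ar = Σ fᵢ·mᵢ = 0.99757 × 15.99491 + 0.00038 × 16.99913 + 0.00205 × 17.99916
= 15.956042 + 0.006460 + 0.036898 = 15.999400 amu

16.00 amu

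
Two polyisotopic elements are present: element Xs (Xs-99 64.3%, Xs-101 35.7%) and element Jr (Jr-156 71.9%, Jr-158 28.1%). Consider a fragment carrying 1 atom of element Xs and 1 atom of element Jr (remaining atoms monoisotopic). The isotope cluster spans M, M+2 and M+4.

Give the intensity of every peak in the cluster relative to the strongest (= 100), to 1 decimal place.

Element Xs pattern (n=1): 0.6430 : 0.3570
Element Jr pattern (n=1): 0.7190 : 0.2810
Convolve the two distributions (both contribute in 2-u steps):
  M: 0.6430×0.7190 = 0.462317
  M+2: 0.6430×0.2810 + 0.3570×0.7190 = 0.437366
  M+4: 0.3570×0.2810 = 0.100317
Scale to base peak (0.462317) = 100: 100.0 : 94.6 : 21.7

100.0 : 94.6 : 21.7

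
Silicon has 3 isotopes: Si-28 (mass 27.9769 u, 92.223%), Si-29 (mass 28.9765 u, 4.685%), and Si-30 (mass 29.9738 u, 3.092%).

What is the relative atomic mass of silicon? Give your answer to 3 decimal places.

28.085 u

Ar = Σ fᵢ·mᵢ = 0.92223 × 27.9769 + 0.04685 × 28.9765 + 0.03092 × 29.9738
= 25.80114 + 1.35755 + 0.92679 = 28.08548 u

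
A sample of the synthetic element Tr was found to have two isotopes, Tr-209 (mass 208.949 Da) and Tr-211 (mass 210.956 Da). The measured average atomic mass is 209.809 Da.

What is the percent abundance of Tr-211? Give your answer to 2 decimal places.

42.85%

Let x be the fractional abundance of Tr-209; then Tr-211 has abundance 1 − x.
208.949·x + 210.956·(1 − x) = 209.809
(208.949 − 210.956)·x = 209.809 − 210.956
x = -1.147 / -2.007 = 0.57150 → 57.15% Tr-209, 42.85% Tr-211.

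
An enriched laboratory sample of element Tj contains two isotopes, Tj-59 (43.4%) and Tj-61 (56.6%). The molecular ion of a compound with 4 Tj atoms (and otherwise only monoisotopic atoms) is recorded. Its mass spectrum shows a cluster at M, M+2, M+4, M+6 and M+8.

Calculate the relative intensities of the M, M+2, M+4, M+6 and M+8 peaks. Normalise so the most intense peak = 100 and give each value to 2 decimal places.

Expanding (0.434 + 0.566)^4:
P(M) = 0.434^4 = 0.035478
P(M+2) = 4 × 0.434^3 × 0.566^1 = 0.185074
P(M+4) = 6 × 0.434^2 × 0.566^2 = 0.362046
P(M+6) = 4 × 0.434^1 × 0.566^3 = 0.314774
P(M+8) = 0.566^4 = 0.102628
The M+4 peak is largest (0.362046); scaling to 100 gives 9.80 : 51.12 : 100.00 : 86.94 : 28.35.

9.80 : 51.12 : 100.00 : 86.94 : 28.35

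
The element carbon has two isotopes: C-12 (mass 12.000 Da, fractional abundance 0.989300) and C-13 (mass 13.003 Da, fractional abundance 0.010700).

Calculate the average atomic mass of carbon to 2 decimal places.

Ar = Σ fᵢ·mᵢ = 0.989300 × 12.000 + 0.010700 × 13.003
= 11.8716 + 0.1391 = 12.0107 Da

12.01 Da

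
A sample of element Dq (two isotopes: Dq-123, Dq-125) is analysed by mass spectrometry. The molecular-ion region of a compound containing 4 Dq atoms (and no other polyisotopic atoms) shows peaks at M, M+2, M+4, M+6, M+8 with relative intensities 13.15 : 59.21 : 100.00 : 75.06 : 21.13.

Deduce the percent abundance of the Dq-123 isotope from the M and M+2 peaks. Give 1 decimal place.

47.0%

Write p for the Dq-123 fraction. I(M+2)/I(M) = [C(4,1)·p^3·(1−p)] / p^4 = 4·(1−p)/p = 59.21/13.15 = 4.5027
(1−p)/p = 4.5027/4 = 1.1257  ⇒  p = 1/(1 + 1.1257) = 0.4704
Dq-123: 47.0%, Dq-125: 53.0%.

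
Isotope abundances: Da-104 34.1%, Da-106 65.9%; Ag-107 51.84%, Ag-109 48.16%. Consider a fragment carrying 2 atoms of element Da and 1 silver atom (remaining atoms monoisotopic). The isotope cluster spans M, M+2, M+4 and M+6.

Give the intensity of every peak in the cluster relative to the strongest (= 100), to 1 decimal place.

13.7 : 65.4 : 100.0 : 47.4

Element Da pattern (n=2): 0.116281 : 0.449438 : 0.434281
Silver pattern (n=1): 0.5184 : 0.4816
Convolve the two distributions (both contribute in 2-u steps):
  M: 0.116281×0.5184 = 0.060280
  M+2: 0.116281×0.4816 + 0.449438×0.5184 = 0.288990
  M+4: 0.449438×0.4816 + 0.434281×0.5184 = 0.441581
  M+6: 0.434281×0.4816 = 0.209150
Scale to base peak (0.441581) = 100: 13.7 : 65.4 : 100.0 : 47.4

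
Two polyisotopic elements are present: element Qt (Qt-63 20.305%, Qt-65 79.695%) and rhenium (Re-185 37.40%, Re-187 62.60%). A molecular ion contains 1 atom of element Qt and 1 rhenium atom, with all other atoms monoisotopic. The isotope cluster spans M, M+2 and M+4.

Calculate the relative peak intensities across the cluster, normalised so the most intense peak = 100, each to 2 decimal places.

Element Qt pattern (n=1): 0.20305 : 0.79695
Rhenium pattern (n=1): 0.3740 : 0.6260
Convolve the two distributions (both contribute in 2-u steps):
  M: 0.20305×0.3740 = 0.075941
  M+2: 0.20305×0.6260 + 0.79695×0.3740 = 0.425169
  M+4: 0.79695×0.6260 = 0.498891
Scale to base peak (0.498891) = 100: 15.22 : 85.22 : 100.00

15.22 : 85.22 : 100.00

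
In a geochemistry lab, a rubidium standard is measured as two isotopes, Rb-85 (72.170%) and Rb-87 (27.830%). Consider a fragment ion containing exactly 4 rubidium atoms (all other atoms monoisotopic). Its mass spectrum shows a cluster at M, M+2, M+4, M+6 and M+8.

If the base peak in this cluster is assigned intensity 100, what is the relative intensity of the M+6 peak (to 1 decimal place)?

Term probabilities: M 0.2713, M+2 0.4184, M+4 0.2420, M+6 0.0622, M+8 0.0060. Base peak = M+2.
P(M+2) = C(4,1) × 0.72170^3 × 0.27830^1 = 4 × 0.37589809 × 0.2783 = 0.418450 (base)
P(M+6) = C(4,3) × 0.72170^1 × 0.27830^3 = 4 × 0.7217 × 0.02155458 = 0.062224
Relative intensity = 0.062224 / 0.418450 × 100 = 14.9

14.9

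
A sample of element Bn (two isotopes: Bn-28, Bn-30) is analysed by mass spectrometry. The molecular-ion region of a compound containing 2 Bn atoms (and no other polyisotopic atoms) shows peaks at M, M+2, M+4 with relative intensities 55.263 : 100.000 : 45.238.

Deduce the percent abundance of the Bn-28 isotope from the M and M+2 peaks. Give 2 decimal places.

52.50%

Write p for the Bn-28 fraction. I(M+2)/I(M) = [C(2,1)·p^1·(1−p)] / p^2 = 2·(1−p)/p = 100.000/55.263 = 1.8095
(1−p)/p = 1.8095/2 = 0.9048  ⇒  p = 1/(1 + 0.9048) = 0.5250
Bn-28: 52.50%, Bn-30: 47.50%.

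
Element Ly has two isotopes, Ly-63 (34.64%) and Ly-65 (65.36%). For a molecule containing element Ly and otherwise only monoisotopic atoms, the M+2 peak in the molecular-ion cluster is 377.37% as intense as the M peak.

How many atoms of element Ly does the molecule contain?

2

With n Ly atoms, P(M+2)/P(M) = C(n,1)·p^(n−1)q / p^n = n·q/p = n · 0.6536/0.3464.
n = 3.7737 × 0.3464/0.6536 = 2.00 ≈ 2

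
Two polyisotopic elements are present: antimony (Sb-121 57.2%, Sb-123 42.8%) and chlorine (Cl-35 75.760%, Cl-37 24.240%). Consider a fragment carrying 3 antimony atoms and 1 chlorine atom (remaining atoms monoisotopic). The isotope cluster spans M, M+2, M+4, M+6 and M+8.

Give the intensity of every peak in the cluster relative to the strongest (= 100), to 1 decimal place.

39.0 : 100.0 : 93.5 : 37.3 : 5.2

Antimony pattern (n=3): 0.18714925 : 0.42010426 : 0.31434374 : 0.07840275
Chlorine pattern (n=1): 0.7576 : 0.2424
Convolve the two distributions (both contribute in 2-u steps):
  M: 0.18714925×0.7576 = 0.141784
  M+2: 0.18714925×0.2424 + 0.42010426×0.7576 = 0.363636
  M+4: 0.42010426×0.2424 + 0.31434374×0.7576 = 0.339980
  M+6: 0.31434374×0.2424 + 0.07840275×0.7576 = 0.135595
  M+8: 0.07840275×0.2424 = 0.019005
Scale to base peak (0.363636) = 100: 39.0 : 100.0 : 93.5 : 37.3 : 5.2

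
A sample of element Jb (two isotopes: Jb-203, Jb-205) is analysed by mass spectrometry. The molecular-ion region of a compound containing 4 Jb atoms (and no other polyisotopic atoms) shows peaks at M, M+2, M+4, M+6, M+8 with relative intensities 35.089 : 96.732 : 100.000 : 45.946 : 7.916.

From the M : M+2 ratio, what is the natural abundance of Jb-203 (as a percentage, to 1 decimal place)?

59.2%

Write p for the Jb-203 fraction. I(M+2)/I(M) = [C(4,1)·p^3·(1−p)] / p^4 = 4·(1−p)/p = 96.732/35.089 = 2.7568
(1−p)/p = 2.7568/4 = 0.6892  ⇒  p = 1/(1 + 0.6892) = 0.5920
Jb-203: 59.2%, Jb-205: 40.8%.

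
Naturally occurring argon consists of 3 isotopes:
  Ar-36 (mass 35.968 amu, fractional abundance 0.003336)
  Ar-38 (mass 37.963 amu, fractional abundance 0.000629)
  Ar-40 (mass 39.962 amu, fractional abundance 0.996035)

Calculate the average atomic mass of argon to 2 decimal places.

Ar = Σ fᵢ·mᵢ = 0.003336 × 35.968 + 0.000629 × 37.963 + 0.996035 × 39.962
= 0.1200 + 0.0239 + 39.8036 = 39.9475 amu

39.95 amu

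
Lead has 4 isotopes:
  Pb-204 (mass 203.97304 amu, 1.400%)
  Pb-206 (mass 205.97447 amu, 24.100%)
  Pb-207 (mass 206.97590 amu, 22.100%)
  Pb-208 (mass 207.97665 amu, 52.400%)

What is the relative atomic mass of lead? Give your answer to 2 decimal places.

The abundance-weighted mean is 0.01400 × 203.97304 + 0.24100 × 205.97447 + 0.22100 × 206.97590 + 0.52400 × 207.97665
= 2.855623 + 49.639847 + 45.741674 + 108.979765 = 207.216909 amu

207.22 amu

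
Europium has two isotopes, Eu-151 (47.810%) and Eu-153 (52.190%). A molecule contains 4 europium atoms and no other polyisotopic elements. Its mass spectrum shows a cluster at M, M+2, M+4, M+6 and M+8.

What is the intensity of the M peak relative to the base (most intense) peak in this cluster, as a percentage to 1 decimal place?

14.0%

Binomial terms of (0.47810 + 0.52190)^4: M 0.0522, M+2 0.2281, M+4 0.3736, M+6 0.2719, M+8 0.0742 → M+4 is the base peak.
P(M+4) = C(4,2) × 0.47810^2 × 0.52190^2 = 6 × 0.22857961 × 0.27237961 = 0.373563 (base)
P(M) = C(4,0) × 0.47810^4 × 0.52190^0 = 1 × 0.05224864 × 1.0000 = 0.052249
Relative intensity = 0.052249 / 0.373563 × 100 = 14.0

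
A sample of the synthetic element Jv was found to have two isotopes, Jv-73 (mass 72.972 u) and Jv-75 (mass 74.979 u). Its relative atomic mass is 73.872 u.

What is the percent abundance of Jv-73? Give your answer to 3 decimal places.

With x = fraction of Jv-73 (so Jv-75 is 1 − x):
72.972·x + 74.979·(1 − x) = 73.872
(72.972 − 74.979)·x = 73.872 − 74.979
x = -1.107 / -2.007 = 0.55157 → 55.157% Jv-73, 44.843% Jv-75.

55.157%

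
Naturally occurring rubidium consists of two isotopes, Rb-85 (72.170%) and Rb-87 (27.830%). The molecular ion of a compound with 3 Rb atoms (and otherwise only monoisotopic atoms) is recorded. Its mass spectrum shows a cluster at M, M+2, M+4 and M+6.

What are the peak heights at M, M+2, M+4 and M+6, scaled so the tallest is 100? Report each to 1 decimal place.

86.4 : 100.0 : 38.6 : 5.0

Expanding (0.72170 + 0.27830)^3:
P(M) = 0.72170^3 = 0.375898
P(M+2) = 3 × 0.72170^2 × 0.27830^1 = 0.434858
P(M+4) = 3 × 0.72170^1 × 0.27830^2 = 0.167689
P(M+6) = 0.27830^3 = 0.021555
The M+2 peak is largest (0.434858); scaling to 100 gives 86.4 : 100.0 : 38.6 : 5.0.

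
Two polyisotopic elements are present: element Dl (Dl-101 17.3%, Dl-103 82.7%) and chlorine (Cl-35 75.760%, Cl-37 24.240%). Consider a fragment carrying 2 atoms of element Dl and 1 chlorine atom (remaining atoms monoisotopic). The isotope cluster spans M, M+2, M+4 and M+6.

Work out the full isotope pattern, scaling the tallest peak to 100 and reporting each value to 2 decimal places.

3.86 : 38.13 : 100.00 : 28.22

Element Dl pattern (n=2): 0.029929 : 0.286142 : 0.683929
Chlorine pattern (n=1): 0.7576 : 0.2424
Convolve the two distributions (both contribute in 2-u steps):
  M: 0.029929×0.7576 = 0.022674
  M+2: 0.029929×0.2424 + 0.286142×0.7576 = 0.224036
  M+4: 0.286142×0.2424 + 0.683929×0.7576 = 0.587505
  M+6: 0.683929×0.2424 = 0.165784
Scale to base peak (0.587505) = 100: 3.86 : 38.13 : 100.00 : 28.22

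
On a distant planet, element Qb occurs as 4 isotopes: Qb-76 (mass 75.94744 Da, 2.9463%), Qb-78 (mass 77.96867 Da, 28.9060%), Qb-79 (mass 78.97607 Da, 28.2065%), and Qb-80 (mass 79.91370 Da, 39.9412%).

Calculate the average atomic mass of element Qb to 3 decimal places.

Weight each isotope mass by its fractional abundance: 0.029463 × 75.94744 + 0.289060 × 77.96867 + 0.282065 × 78.97607 + 0.399412 × 79.91370
= 2.237639 + 22.537624 + 22.276385 + 31.918491 = 78.970139 Da

78.970 Da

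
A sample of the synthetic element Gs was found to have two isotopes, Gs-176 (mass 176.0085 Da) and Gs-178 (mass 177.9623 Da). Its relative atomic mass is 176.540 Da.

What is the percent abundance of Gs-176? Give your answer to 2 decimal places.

With x = fraction of Gs-176 (so Gs-178 is 1 − x):
176.0085·x + 177.9623·(1 − x) = 176.540
(176.0085 − 177.9623)·x = 176.540 − 177.9623
x = -1.4223 / -1.9538 = 0.72797 → 72.80% Gs-176, 27.20% Gs-178.

72.80%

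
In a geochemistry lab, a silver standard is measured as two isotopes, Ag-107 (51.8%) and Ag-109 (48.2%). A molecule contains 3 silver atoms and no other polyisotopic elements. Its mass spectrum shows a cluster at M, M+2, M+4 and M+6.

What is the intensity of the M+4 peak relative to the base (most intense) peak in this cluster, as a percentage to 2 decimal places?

93.05%

Term probabilities: M 0.1390, M+2 0.3880, M+4 0.3610, M+6 0.1120. Base peak = M+2.
P(M+2) = C(3,1) × 0.518^2 × 0.482^1 = 3 × 0.268324 × 0.4820 = 0.387997 (base)
P(M+4) = C(3,2) × 0.518^1 × 0.482^2 = 3 × 0.5180 × 0.232324 = 0.361031
Relative intensity = 0.361031 / 0.387997 × 100 = 93.05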